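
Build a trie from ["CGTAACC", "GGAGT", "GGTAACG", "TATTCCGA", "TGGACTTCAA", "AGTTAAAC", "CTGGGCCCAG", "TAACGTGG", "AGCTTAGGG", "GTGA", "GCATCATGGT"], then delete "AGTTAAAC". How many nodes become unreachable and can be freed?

6

After clearing the end-marker at "AGTTAAAC", prune upward until reaching a node still needed by another word.
The suffix "TTAAAC" (6 nodes) is used only by "AGTTAAAC"; the node for "AG" still has the child "C", so pruning stops there.
Nodes removed: 6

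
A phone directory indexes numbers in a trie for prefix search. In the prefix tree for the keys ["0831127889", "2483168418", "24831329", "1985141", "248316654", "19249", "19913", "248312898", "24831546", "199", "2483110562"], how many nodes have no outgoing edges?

10

Leaves are exactly the stored words that no other stored word extends.
Those words: "0831127889", "19249", "1985141", "19913", "2483110562", "248312898", "24831329", "24831546", "248316654", "2483168418"
Leaf count: 10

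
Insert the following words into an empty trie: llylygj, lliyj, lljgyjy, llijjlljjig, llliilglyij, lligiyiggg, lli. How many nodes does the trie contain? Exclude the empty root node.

Trace insertions, counting only characters that open a new branch:
  "llylygj" → 7 new (l, l, y, l, y, g, j)
  "lliyj" → prefix "ll" already present; 3 new (i, y, j)
  "lljgyjy" → prefix "ll" already present; 5 new (j, g, y, j, y)
  "llijjlljjig" → prefix "lli" already present; 8 new (j, j, l, l, j, j, i, g)
  "llliilglyij" → prefix "ll" already present; 9 new (l, i, i, l, g, l, y, i, j)
  "lligiyiggg" → prefix "lli" already present; 7 new (g, i, y, i, g, g, g)
  "lli" → prefix "lli" already present; 0 new (none)
Total nodes = 7 + 3 + 5 + 8 + 9 + 7 + 0 = 39

39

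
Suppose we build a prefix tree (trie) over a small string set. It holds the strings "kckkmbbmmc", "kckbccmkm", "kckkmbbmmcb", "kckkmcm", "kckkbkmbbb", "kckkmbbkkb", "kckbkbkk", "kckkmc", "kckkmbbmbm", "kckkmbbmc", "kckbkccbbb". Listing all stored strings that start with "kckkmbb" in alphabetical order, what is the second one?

kckkmbbmbm

DFS of the "kckkmbb" subtree visits, in order: "kckkmbbkkb", "kckkmbbmbm", "kckkmbbmc", "kckkmbbmmc", "kckkmbbmmcb"
The 2nd is kckkmbbmbm.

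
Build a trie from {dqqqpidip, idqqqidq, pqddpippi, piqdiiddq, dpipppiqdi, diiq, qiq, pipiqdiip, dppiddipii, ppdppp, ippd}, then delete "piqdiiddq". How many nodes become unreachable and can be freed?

7

After clearing the end-marker at "piqdiiddq", prune upward until reaching a node still needed by another word.
The suffix "qdiiddq" (7 nodes) is used only by "piqdiiddq"; the node for "pi" still has the child "p", so pruning stops there.
Nodes removed: 7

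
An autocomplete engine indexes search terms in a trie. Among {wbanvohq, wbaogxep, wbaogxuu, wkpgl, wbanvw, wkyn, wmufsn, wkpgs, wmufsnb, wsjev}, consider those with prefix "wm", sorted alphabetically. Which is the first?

wmufsn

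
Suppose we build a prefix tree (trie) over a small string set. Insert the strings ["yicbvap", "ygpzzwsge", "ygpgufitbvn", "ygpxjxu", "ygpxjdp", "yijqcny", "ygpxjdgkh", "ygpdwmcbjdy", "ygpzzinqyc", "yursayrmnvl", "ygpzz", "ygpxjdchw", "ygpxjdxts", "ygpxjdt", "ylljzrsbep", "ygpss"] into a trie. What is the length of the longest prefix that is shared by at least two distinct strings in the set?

6

The deepest shared node is where two words last agree before diverging.
"ygpxjdchw" and "ygpxjdgkh" agree on "ygpxjd" (6 characters) before diverging; nothing deeper is shared.
Longest shared-prefix length: 6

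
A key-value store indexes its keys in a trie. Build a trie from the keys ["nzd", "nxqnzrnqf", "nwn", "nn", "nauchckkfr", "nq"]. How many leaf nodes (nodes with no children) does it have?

6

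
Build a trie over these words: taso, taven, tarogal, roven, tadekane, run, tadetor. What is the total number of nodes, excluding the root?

28

Trie structure (* marks end of a word):
(root)
├─ r
│  ├─ o
│  │  └─ v
│  │     └─ e
│  │        └─ n *
│  └─ u
│     └─ n *
└─ t
   └─ a
      ├─ d
      │  └─ e
      │     ├─ k
      │     │  └─ a
      │     │     └─ n
      │     │        └─ e *
      │     └─ t
      │        └─ o
      │           └─ r *
      ├─ r
      │  └─ o
      │     └─ g
      │        └─ a
      │           └─ l *
      ├─ s
      │  └─ o *
      └─ v
         └─ e
            └─ n *
Counting every labelled node above: 28.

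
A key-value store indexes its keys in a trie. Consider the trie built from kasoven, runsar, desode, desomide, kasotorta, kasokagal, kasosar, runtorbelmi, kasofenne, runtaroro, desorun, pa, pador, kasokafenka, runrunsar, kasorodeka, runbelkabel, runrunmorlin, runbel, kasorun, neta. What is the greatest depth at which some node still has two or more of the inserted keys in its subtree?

The deepest shared node is where two words last agree before diverging.
"kasokafenka" and "kasokagal" agree on "kasoka" (6 characters) before diverging; nothing deeper is shared.
Longest shared-prefix length: 6

6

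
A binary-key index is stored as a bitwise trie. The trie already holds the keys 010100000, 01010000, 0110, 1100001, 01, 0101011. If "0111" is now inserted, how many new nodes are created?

1

The longest prefix of "0111" already in the trie is "011" (length 3).
New nodes needed: |"0111"| − 3 = 4 − 3 = 1.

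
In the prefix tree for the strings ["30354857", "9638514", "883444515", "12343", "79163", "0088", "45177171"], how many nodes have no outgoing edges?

Leaves are exactly the stored words that no other stored word extends.
Those words: "0088", "12343", "30354857", "45177171", "79163", "883444515", "9638514"
Leaf count: 7

7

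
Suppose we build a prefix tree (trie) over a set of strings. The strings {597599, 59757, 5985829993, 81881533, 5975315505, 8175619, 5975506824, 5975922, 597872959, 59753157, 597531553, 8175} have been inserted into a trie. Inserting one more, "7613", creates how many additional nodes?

4

No existing word starts with "7", so every character of "7613" needs a new node.
4 − 0 = 4 new nodes.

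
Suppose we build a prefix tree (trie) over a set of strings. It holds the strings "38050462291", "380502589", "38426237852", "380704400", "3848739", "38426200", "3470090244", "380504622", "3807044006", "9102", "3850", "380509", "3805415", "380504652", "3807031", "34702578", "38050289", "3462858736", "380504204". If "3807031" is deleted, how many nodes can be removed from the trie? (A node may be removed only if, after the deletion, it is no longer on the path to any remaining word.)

2

A node on "3807031"'s path can go only if nothing else ends at it or branches off below it.
The suffix "31" (2 nodes) is used only by "3807031"; the node for "38070" still has the child "4", so pruning stops there.
Nodes removed: 2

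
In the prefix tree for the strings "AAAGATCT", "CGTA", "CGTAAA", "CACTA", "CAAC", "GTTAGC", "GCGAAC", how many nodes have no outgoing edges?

6

Leaves are exactly the stored words that no other stored word extends.
Those words: "AAAGATCT", "CAAC", "CACTA", "CGTAAA", "GCGAAC", "GTTAGC"
Leaf count: 6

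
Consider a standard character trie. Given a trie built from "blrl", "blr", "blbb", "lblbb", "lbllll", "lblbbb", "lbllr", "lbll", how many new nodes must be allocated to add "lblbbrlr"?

"lblbb" is already a path in the trie; the remaining "rlr" must be added.
So 8 − 5 = 3 new nodes.

3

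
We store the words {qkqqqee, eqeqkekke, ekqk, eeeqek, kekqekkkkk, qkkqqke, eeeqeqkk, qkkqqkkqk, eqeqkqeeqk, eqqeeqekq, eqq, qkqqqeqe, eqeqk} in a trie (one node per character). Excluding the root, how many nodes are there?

Insert word by word; a character creates a node only if that edge doesn't already exist:
  "qkqqqee" → 7 new (q, k, q, q, q, e, e)
  "eqeqkekke" → 9 new (e, q, e, q, k, e, k, k, e)
  "ekqk" → prefix "e" already present; 3 new (k, q, k)
  "eeeqek" → prefix "e" already present; 5 new (e, e, q, e, k)
  "kekqekkkkk" → 10 new (k, e, k, q, e, k, k, k, k, k)
  "qkkqqke" → prefix "qk" already present; 5 new (k, q, q, k, e)
  "eeeqeqkk" → prefix "eeeqe" already present; 3 new (q, k, k)
  "qkkqqkkqk" → prefix "qkkqqk" already present; 3 new (k, q, k)
  "eqeqkqeeqk" → prefix "eqeqk" already present; 5 new (q, e, e, q, k)
  "eqqeeqekq" → prefix "eq" already present; 7 new (q, e, e, q, e, k, q)
  "eqq" → prefix "eqq" already present; 0 new (none)
  "qkqqqeqe" → prefix "qkqqqe" already present; 2 new (q, e)
  "eqeqk" → prefix "eqeqk" already present; 0 new (none)
Total nodes = 7 + 9 + 3 + 5 + 10 + 5 + 3 + 3 + 5 + 7 + 0 + 2 + 0 = 59

59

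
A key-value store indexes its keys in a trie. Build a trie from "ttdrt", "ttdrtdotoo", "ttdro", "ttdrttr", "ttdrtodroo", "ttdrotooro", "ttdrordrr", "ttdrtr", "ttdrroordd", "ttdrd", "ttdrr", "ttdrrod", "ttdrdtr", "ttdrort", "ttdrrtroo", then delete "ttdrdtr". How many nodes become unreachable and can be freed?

2

A node on "ttdrdtr"'s path can go only if nothing else ends at it or branches off below it.
The suffix "tr" (2 nodes) is used only by "ttdrdtr"; "ttdrd" is itself a stored word, so pruning stops there.
Nodes removed: 2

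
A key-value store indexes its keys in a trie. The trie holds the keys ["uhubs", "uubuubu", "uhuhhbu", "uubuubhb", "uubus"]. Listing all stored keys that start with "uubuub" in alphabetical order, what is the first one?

uubuubhb

DFS of the "uubuub" subtree visits, in order: "uubuubhb", "uubuubu"
Position 1: uubuubhb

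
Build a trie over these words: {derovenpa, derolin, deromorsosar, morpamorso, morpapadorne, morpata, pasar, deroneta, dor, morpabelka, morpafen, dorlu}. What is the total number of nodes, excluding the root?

Insert word by word; a character creates a node only if that edge doesn't already exist:
  "derovenpa" → 9 new (d, e, r, o, v, e, n, p, a)
  "derolin" → prefix "dero" already present; 3 new (l, i, n)
  "deromorsosar" → prefix "dero" already present; 8 new (m, o, r, s, o, s, a, r)
  "morpamorso" → 10 new (m, o, r, p, a, m, o, r, s, o)
  "morpapadorne" → prefix "morpa" already present; 7 new (p, a, d, o, r, n, e)
  "morpata" → prefix "morpa" already present; 2 new (t, a)
  "pasar" → 5 new (p, a, s, a, r)
  "deroneta" → prefix "dero" already present; 4 new (n, e, t, a)
  "dor" → prefix "d" already present; 2 new (o, r)
  "morpabelka" → prefix "morpa" already present; 5 new (b, e, l, k, a)
  "morpafen" → prefix "morpa" already present; 3 new (f, e, n)
  "dorlu" → prefix "dor" already present; 2 new (l, u)
Total nodes = 9 + 3 + 8 + 10 + 7 + 2 + 5 + 4 + 2 + 5 + 3 + 2 = 60

60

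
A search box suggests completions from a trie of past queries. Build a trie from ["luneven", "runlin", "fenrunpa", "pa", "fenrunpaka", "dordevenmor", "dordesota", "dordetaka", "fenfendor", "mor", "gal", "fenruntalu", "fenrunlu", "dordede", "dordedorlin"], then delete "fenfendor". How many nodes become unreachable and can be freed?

6

Walk "fenfendor" from the leaf back toward the root, removing each node that no remaining word uses.
The suffix "fendor" (6 nodes) is used only by "fenfendor"; the node for "fen" still has the child "r", so pruning stops there.
Nodes removed: 6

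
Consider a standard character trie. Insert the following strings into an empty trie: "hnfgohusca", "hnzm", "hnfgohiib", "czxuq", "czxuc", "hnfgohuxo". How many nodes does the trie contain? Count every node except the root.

23

Trie structure (* marks end of a word):
(root)
├─ c
│  └─ z
│     └─ x
│        └─ u
│           ├─ c *
│           └─ q *
└─ h
   └─ n
      ├─ f
      │  └─ g
      │     └─ o
      │        └─ h
      │           ├─ i
      │           │  └─ i
      │           │     └─ b *
      │           └─ u
      │              ├─ s
      │              │  └─ c
      │              │     └─ a *
      │              └─ x
      │                 └─ o *
      └─ z
         └─ m *
Counting every labelled node above: 23.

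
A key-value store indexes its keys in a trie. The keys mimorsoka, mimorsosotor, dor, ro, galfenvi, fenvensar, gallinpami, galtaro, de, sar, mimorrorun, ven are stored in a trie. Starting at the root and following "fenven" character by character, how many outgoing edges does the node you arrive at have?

Walk "fenven" from the root, arriving at one node.
Distinct next characters after "fenven": s.
That node has 1 child edge.

1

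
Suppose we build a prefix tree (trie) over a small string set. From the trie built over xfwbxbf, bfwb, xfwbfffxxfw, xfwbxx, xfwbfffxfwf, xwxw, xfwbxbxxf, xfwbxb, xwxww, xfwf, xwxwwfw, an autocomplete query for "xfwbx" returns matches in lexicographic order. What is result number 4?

xfwbxx

Words with prefix "xfwbx", in lexicographic order: "xfwbxb", "xfwbxbf", "xfwbxbxxf", "xfwbxx"
The 4th is xfwbxx.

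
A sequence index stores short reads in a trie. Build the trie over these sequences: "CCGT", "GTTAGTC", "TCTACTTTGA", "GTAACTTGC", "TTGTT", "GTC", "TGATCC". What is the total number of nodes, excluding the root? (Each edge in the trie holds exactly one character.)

38

For each word, the new-node count is its length minus the longest prefix already in the trie:
  "CCGT" → 4 new (C, C, G, T)
  "GTTAGTC" → 7 new (G, T, T, A, G, T, C)
  "TCTACTTTGA" → 10 new (T, C, T, A, C, T, T, T, G, A)
  "GTAACTTGC" → prefix "GT" already present; 7 new (A, A, C, T, T, G, C)
  "TTGTT" → prefix "T" already present; 4 new (T, G, T, T)
  "GTC" → prefix "GT" already present; 1 new (C)
  "TGATCC" → prefix "T" already present; 5 new (G, A, T, C, C)
Total nodes = 4 + 7 + 10 + 7 + 4 + 1 + 5 = 38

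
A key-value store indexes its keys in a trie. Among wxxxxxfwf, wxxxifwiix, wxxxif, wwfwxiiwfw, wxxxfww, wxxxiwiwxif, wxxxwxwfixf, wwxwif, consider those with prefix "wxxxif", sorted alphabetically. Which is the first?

DFS of the "wxxxif" subtree visits, in order: "wxxxif", "wxxxifwiix"
The 1st is wxxxif.

wxxxif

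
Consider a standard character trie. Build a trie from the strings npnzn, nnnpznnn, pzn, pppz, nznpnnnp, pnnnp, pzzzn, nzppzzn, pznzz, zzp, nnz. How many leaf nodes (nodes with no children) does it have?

Leaves are exactly the stored words that no other stored word extends.
Those words: "nnnpznnn", "nnz", "npnzn", "nznpnnnp", "nzppzzn", "pnnnp", "pppz", "pznzz", "pzzzn", "zzp"
Leaf count: 10

10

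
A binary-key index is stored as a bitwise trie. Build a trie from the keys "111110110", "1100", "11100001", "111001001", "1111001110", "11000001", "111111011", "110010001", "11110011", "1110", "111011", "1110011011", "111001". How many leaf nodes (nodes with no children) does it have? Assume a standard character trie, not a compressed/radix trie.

9

Leaves are exactly the stored words that no other stored word extends.
Those words: "11000001", "110010001", "11100001", "111001001", "1110011011", "111011", "1111001110", "111110110", "111111011"
Leaf count: 9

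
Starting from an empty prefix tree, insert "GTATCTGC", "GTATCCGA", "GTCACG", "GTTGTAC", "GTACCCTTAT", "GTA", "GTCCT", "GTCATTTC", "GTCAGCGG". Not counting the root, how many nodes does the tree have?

37

For each word, the new-node count is its length minus the longest prefix already in the trie:
  "GTATCTGC" → 8 new (G, T, A, T, C, T, G, C)
  "GTATCCGA" → prefix "GTATC" already present; 3 new (C, G, A)
  "GTCACG" → prefix "GT" already present; 4 new (C, A, C, G)
  "GTTGTAC" → prefix "GT" already present; 5 new (T, G, T, A, C)
  "GTACCCTTAT" → prefix "GTA" already present; 7 new (C, C, C, T, T, A, T)
  "GTA" → prefix "GTA" already present; 0 new (none)
  "GTCCT" → prefix "GTC" already present; 2 new (C, T)
  "GTCATTTC" → prefix "GTCA" already present; 4 new (T, T, T, C)
  "GTCAGCGG" → prefix "GTCA" already present; 4 new (G, C, G, G)
Total nodes = 8 + 3 + 4 + 5 + 7 + 0 + 2 + 4 + 4 = 37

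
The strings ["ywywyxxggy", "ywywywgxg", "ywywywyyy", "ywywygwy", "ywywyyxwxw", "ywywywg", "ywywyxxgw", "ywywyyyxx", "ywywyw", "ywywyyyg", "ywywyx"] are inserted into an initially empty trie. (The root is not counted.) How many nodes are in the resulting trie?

Trie structure (* marks end of a word):
(root)
└─ y
   └─ w
      └─ y
         └─ w
            └─ y
               ├─ g
               │  └─ w
               │     └─ y *
               ├─ w *
               │  ├─ g *
               │  │  └─ x
               │  │     └─ g *
               │  └─ y
               │     └─ y
               │        └─ y *
               ├─ x *
               │  └─ x
               │     └─ g
               │        ├─ g
               │        │  └─ y *
               │        └─ w *
               └─ y
                  ├─ x
                  │  └─ w
                  │     └─ x
                  │        └─ w *
                  └─ y
                     ├─ g *
                     └─ x
                        └─ x *
Counting every labelled node above: 30.

30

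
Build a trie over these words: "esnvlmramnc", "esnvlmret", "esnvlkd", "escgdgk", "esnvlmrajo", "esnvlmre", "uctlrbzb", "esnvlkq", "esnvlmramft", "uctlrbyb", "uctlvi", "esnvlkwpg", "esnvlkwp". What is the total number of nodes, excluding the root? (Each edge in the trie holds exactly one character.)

Trie structure (* marks end of a word):
(root)
├─ e
│  └─ s
│     ├─ c
│     │  └─ g
│     │     └─ d
│     │        └─ g
│     │           └─ k *
│     └─ n
│        └─ v
│           └─ l
│              ├─ k
│              │  ├─ d *
│              │  ├─ q *
│              │  └─ w
│              │     └─ p *
│              │        └─ g *
│              └─ m
│                 └─ r
│                    ├─ a
│                    │  ├─ j
│                    │  │  └─ o *
│                    │  └─ m
│                    │     ├─ f
│                    │     │  └─ t *
│                    │     └─ n
│                    │        └─ c *
│                    └─ e *
│                       └─ t *
└─ u
   └─ c
      └─ t
         └─ l
            ├─ r
            │  └─ b
            │     ├─ y
            │     │  └─ b *
            │     └─ z
            │        └─ b *
            └─ v
               └─ i *
Counting every labelled node above: 40.

40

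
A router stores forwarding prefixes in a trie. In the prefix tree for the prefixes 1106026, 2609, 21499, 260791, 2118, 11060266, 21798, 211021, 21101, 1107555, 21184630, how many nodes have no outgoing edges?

9

A leaf is a node with no children — equivalently, the end of a word that is not a proper prefix of any other stored word.
Those words: "11060266", "1107555", "21101", "211021", "21184630", "21499", "21798", "260791", "2609"
Leaf count: 9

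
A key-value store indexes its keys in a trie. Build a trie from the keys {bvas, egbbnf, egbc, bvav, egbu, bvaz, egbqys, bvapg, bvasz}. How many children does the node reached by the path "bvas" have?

Follow the path "bvas" to its node, then look at its outgoing edges.
Distinct next characters after "bvas": z.
That node has 1 child edge.

1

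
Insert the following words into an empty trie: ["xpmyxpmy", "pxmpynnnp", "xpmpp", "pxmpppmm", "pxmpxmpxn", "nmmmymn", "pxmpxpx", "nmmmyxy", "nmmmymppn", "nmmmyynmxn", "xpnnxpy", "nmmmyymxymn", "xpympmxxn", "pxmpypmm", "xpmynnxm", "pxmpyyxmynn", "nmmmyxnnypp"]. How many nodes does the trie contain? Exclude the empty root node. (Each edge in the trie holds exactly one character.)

82

For each word, the new-node count is its length minus the longest prefix already in the trie:
  "xpmyxpmy" → 8 new (x, p, m, y, x, p, m, y)
  "pxmpynnnp" → 9 new (p, x, m, p, y, n, n, n, p)
  "xpmpp" → prefix "xpm" already present; 2 new (p, p)
  "pxmpppmm" → prefix "pxmp" already present; 4 new (p, p, m, m)
  "pxmpxmpxn" → prefix "pxmp" already present; 5 new (x, m, p, x, n)
  "nmmmymn" → 7 new (n, m, m, m, y, m, n)
  "pxmpxpx" → prefix "pxmpx" already present; 2 new (p, x)
  "nmmmyxy" → prefix "nmmmy" already present; 2 new (x, y)
  "nmmmymppn" → prefix "nmmmym" already present; 3 new (p, p, n)
  "nmmmyynmxn" → prefix "nmmmy" already present; 5 new (y, n, m, x, n)
  "xpnnxpy" → prefix "xp" already present; 5 new (n, n, x, p, y)
  "nmmmyymxymn" → prefix "nmmmyy" already present; 5 new (m, x, y, m, n)
  "xpympmxxn" → prefix "xp" already present; 7 new (y, m, p, m, x, x, n)
  "pxmpypmm" → prefix "pxmpy" already present; 3 new (p, m, m)
  "xpmynnxm" → prefix "xpmy" already present; 4 new (n, n, x, m)
  "pxmpyyxmynn" → prefix "pxmpy" already present; 6 new (y, x, m, y, n, n)
  "nmmmyxnnypp" → prefix "nmmmyx" already present; 5 new (n, n, y, p, p)
Total nodes = 8 + 9 + 2 + 4 + 5 + 7 + 2 + 2 + 3 + 5 + 5 + 5 + 7 + 3 + 4 + 6 + 5 = 82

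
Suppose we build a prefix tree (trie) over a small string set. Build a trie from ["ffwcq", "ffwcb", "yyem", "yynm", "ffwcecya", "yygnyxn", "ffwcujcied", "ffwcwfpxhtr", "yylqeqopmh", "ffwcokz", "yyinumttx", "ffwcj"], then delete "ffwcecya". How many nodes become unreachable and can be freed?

After clearing the end-marker at "ffwcecya", prune upward until reaching a node still needed by another word.
The suffix "ecya" (4 nodes) is used only by "ffwcecya"; the node for "ffwc" still has the child "q", so pruning stops there.
Nodes removed: 4

4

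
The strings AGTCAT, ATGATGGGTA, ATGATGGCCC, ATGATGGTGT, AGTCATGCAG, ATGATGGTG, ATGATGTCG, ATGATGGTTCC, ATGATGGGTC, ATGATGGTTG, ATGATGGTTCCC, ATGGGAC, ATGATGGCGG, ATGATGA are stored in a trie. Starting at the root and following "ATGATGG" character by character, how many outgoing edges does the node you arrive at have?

3

Follow the path "ATGATGG" to its node, then look at its outgoing edges.
Characters that immediately follow "ATGATGG" among the stored strings: {C, G, T}.
That node has 3 child edges.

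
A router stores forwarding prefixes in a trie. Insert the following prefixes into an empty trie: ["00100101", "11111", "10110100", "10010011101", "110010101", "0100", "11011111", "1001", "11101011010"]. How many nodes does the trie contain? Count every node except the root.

52

For each word, the new-node count is its length minus the longest prefix already in the trie:
  "00100101" → 8 new (0, 0, 1, 0, 0, 1, 0, 1)
  "11111" → 5 new (1, 1, 1, 1, 1)
  "10110100" → prefix "1" already present; 7 new (0, 1, 1, 0, 1, 0, 0)
  "10010011101" → prefix "10" already present; 9 new (0, 1, 0, 0, 1, 1, 1, 0, 1)
  "110010101" → prefix "11" already present; 7 new (0, 0, 1, 0, 1, 0, 1)
  "0100" → prefix "0" already present; 3 new (1, 0, 0)
  "11011111" → prefix "110" already present; 5 new (1, 1, 1, 1, 1)
  "1001" → prefix "1001" already present; 0 new (none)
  "11101011010" → prefix "111" already present; 8 new (0, 1, 0, 1, 1, 0, 1, 0)
Total nodes = 8 + 5 + 7 + 9 + 7 + 3 + 5 + 0 + 8 = 52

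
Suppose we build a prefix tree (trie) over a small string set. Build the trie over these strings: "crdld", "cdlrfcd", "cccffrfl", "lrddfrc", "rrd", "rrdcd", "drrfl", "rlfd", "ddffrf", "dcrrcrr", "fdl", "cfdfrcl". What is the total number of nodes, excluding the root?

Insert word by word; a character creates a node only if that edge doesn't already exist:
  "crdld" → 5 new (c, r, d, l, d)
  "cdlrfcd" → prefix "c" already present; 6 new (d, l, r, f, c, d)
  "cccffrfl" → prefix "c" already present; 7 new (c, c, f, f, r, f, l)
  "lrddfrc" → 7 new (l, r, d, d, f, r, c)
  "rrd" → 3 new (r, r, d)
  "rrdcd" → prefix "rrd" already present; 2 new (c, d)
  "drrfl" → 5 new (d, r, r, f, l)
  "rlfd" → prefix "r" already present; 3 new (l, f, d)
  "ddffrf" → prefix "d" already present; 5 new (d, f, f, r, f)
  "dcrrcrr" → prefix "d" already present; 6 new (c, r, r, c, r, r)
  "fdl" → 3 new (f, d, l)
  "cfdfrcl" → prefix "c" already present; 6 new (f, d, f, r, c, l)
Total nodes = 5 + 6 + 7 + 7 + 3 + 2 + 5 + 3 + 5 + 6 + 3 + 6 = 58

58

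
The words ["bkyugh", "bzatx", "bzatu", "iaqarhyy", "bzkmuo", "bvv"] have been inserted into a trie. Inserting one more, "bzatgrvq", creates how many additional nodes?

"bzat" is already a path in the trie; the remaining "grvq" must be added.
So 8 − 4 = 4 new nodes.

4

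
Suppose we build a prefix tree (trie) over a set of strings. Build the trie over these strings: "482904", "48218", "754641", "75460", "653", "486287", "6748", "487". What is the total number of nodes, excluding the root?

26

For each word, the new-node count is its length minus the longest prefix already in the trie:
  "482904" → 6 new (4, 8, 2, 9, 0, 4)
  "48218" → prefix "482" already present; 2 new (1, 8)
  "754641" → 6 new (7, 5, 4, 6, 4, 1)
  "75460" → prefix "7546" already present; 1 new (0)
  "653" → 3 new (6, 5, 3)
  "486287" → prefix "48" already present; 4 new (6, 2, 8, 7)
  "6748" → prefix "6" already present; 3 new (7, 4, 8)
  "487" → prefix "48" already present; 1 new (7)
Total nodes = 6 + 2 + 6 + 1 + 3 + 4 + 3 + 1 = 26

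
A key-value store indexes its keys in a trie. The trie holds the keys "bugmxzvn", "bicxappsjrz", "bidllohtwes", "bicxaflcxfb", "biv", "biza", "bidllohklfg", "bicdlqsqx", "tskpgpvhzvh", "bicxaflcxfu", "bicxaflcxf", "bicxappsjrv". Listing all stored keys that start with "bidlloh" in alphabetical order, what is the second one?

Words with prefix "bidlloh", in lexicographic order: "bidllohklfg", "bidllohtwes"
Position 2: bidllohtwes

bidllohtwes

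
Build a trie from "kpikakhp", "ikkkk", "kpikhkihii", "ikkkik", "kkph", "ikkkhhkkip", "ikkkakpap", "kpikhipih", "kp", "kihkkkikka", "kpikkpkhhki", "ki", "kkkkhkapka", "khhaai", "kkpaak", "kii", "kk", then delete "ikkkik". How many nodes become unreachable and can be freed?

2

Walk "ikkkik" from the leaf back toward the root, removing each node that no remaining word uses.
The suffix "ik" (2 nodes) is used only by "ikkkik"; the node for "ikkk" still has the child "k", so pruning stops there.
Nodes removed: 2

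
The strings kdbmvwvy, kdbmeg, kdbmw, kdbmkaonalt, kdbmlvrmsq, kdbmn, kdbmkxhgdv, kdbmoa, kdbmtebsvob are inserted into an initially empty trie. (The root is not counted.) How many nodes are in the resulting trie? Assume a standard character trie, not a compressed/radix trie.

Insert word by word; a character creates a node only if that edge doesn't already exist:
  "kdbmvwvy" → 8 new (k, d, b, m, v, w, v, y)
  "kdbmeg" → prefix "kdbm" already present; 2 new (e, g)
  "kdbmw" → prefix "kdbm" already present; 1 new (w)
  "kdbmkaonalt" → prefix "kdbm" already present; 7 new (k, a, o, n, a, l, t)
  "kdbmlvrmsq" → prefix "kdbm" already present; 6 new (l, v, r, m, s, q)
  "kdbmn" → prefix "kdbm" already present; 1 new (n)
  "kdbmkxhgdv" → prefix "kdbmk" already present; 5 new (x, h, g, d, v)
  "kdbmoa" → prefix "kdbm" already present; 2 new (o, a)
  "kdbmtebsvob" → prefix "kdbm" already present; 7 new (t, e, b, s, v, o, b)
Total nodes = 8 + 2 + 1 + 7 + 6 + 1 + 5 + 2 + 7 = 39

39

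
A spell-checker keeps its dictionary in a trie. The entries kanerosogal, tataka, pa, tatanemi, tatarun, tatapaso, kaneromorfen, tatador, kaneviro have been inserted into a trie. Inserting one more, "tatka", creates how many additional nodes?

2

Walking "tatka" from the root, the first 3 characters ("tat") follow existing edges; "k" is the first miss.
New nodes needed: |"tatka"| − 3 = 5 − 3 = 2.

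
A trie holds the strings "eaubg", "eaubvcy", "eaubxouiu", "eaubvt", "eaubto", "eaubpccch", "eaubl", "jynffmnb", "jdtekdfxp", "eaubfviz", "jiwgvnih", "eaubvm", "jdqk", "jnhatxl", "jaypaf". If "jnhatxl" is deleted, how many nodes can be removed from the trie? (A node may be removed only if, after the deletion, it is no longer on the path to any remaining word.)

6

After clearing the end-marker at "jnhatxl", prune upward until reaching a node still needed by another word.
The suffix "nhatxl" (6 nodes) is used only by "jnhatxl"; the node for "j" still has the child "y", so pruning stops there.
Nodes removed: 6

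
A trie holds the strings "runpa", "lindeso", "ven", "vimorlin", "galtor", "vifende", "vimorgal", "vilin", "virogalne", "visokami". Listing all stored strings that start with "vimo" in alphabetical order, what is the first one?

Filter for "vimo…" and sort: "vimorgal", "vimorlin"
Position 1: vimorgal

vimorgal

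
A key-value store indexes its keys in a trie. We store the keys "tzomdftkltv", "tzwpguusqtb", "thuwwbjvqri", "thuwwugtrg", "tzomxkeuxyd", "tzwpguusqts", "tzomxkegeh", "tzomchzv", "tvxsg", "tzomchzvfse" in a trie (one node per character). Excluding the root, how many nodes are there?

Insert word by word; a character creates a node only if that edge doesn't already exist:
  "tzomdftkltv" → 11 new (t, z, o, m, d, f, t, k, l, t, v)
  "tzwpguusqtb" → prefix "tz" already present; 9 new (w, p, g, u, u, s, q, t, b)
  "thuwwbjvqri" → prefix "t" already present; 10 new (h, u, w, w, b, j, v, q, r, i)
  "thuwwugtrg" → prefix "thuww" already present; 5 new (u, g, t, r, g)
  "tzomxkeuxyd" → prefix "tzom" already present; 7 new (x, k, e, u, x, y, d)
  "tzwpguusqts" → prefix "tzwpguusqt" already present; 1 new (s)
  "tzomxkegeh" → prefix "tzomxke" already present; 3 new (g, e, h)
  "tzomchzv" → prefix "tzom" already present; 4 new (c, h, z, v)
  "tvxsg" → prefix "t" already present; 4 new (v, x, s, g)
  "tzomchzvfse" → prefix "tzomchzv" already present; 3 new (f, s, e)
Total nodes = 11 + 9 + 10 + 5 + 7 + 1 + 3 + 4 + 4 + 3 = 57

57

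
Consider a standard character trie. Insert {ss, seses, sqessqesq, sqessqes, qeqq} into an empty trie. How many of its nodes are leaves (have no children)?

Leaves are exactly the stored words that no other stored word extends.
Those words: "qeqq", "seses", "sqessqesq", "ss"
Leaf count: 4

4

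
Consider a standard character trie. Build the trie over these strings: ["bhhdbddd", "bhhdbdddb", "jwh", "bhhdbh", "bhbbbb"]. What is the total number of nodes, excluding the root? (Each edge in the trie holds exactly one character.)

17

Trie structure (* marks end of a word):
(root)
├─ b
│  └─ h
│     ├─ b
│     │  └─ b
│     │     └─ b
│     │        └─ b *
│     └─ h
│        └─ d
│           └─ b
│              ├─ d
│              │  └─ d
│              │     └─ d *
│              │        └─ b *
│              └─ h *
└─ j
   └─ w
      └─ h *
Counting every labelled node above: 17.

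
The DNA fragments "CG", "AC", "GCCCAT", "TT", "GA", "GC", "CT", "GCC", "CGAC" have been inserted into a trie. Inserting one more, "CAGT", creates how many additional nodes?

Walking "CAGT" from the root, the first 1 characters ("C") follow existing edges; "A" is the first miss.
So 4 − 1 = 3 new nodes.

3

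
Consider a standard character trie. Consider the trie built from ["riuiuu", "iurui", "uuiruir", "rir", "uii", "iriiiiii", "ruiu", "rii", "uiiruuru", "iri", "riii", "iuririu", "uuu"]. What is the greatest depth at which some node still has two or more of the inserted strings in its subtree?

3

The deepest shared node is where two words last agree before diverging.
e.g. "iri" and "iriiiiii" share the prefix "iri" of length 3; no pair shares a longer one.
Longest shared-prefix length: 3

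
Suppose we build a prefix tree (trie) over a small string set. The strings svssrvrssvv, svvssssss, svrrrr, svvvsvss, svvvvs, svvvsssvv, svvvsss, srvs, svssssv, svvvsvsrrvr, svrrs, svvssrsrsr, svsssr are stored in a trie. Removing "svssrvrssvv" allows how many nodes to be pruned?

7

After clearing the end-marker at "svssrvrssvv", prune upward until reaching a node still needed by another word.
The suffix "rvrssvv" (7 nodes) is used only by "svssrvrssvv"; the node for "svss" still has the child "s", so pruning stops there.
Nodes removed: 7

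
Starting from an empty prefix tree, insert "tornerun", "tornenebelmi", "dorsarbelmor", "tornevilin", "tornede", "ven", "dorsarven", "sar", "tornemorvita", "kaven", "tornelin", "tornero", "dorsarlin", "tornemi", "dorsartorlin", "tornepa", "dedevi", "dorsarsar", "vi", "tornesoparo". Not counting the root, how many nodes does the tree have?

For each word, the new-node count is its length minus the longest prefix already in the trie:
  "tornerun" → 8 new (t, o, r, n, e, r, u, n)
  "tornenebelmi" → prefix "torne" already present; 7 new (n, e, b, e, l, m, i)
  "dorsarbelmor" → 12 new (d, o, r, s, a, r, b, e, l, m, o, r)
  "tornevilin" → prefix "torne" already present; 5 new (v, i, l, i, n)
  "tornede" → prefix "torne" already present; 2 new (d, e)
  "ven" → 3 new (v, e, n)
  "dorsarven" → prefix "dorsar" already present; 3 new (v, e, n)
  "sar" → 3 new (s, a, r)
  "tornemorvita" → prefix "torne" already present; 7 new (m, o, r, v, i, t, a)
  "kaven" → 5 new (k, a, v, e, n)
  "tornelin" → prefix "torne" already present; 3 new (l, i, n)
  "tornero" → prefix "torner" already present; 1 new (o)
  "dorsarlin" → prefix "dorsar" already present; 3 new (l, i, n)
  "tornemi" → prefix "tornem" already present; 1 new (i)
  "dorsartorlin" → prefix "dorsar" already present; 6 new (t, o, r, l, i, n)
  "tornepa" → prefix "torne" already present; 2 new (p, a)
  "dedevi" → prefix "d" already present; 5 new (e, d, e, v, i)
  "dorsarsar" → prefix "dorsar" already present; 3 new (s, a, r)
  "vi" → prefix "v" already present; 1 new (i)
  "tornesoparo" → prefix "torne" already present; 6 new (s, o, p, a, r, o)
Total nodes = 8 + 7 + 12 + 5 + 2 + 3 + 3 + 3 + 7 + 5 + 3 + 1 + 3 + 1 + 6 + 2 + 5 + 3 + 1 + 6 = 86

86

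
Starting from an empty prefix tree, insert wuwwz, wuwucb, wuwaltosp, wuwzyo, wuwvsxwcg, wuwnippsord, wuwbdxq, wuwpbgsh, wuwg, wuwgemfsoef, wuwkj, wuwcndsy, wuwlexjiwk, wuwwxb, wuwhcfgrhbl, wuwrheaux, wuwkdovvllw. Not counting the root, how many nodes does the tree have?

Insert word by word; a character creates a node only if that edge doesn't already exist:
  "wuwwz" → 5 new (w, u, w, w, z)
  "wuwucb" → prefix "wuw" already present; 3 new (u, c, b)
  "wuwaltosp" → prefix "wuw" already present; 6 new (a, l, t, o, s, p)
  "wuwzyo" → prefix "wuw" already present; 3 new (z, y, o)
  "wuwvsxwcg" → prefix "wuw" already present; 6 new (v, s, x, w, c, g)
  "wuwnippsord" → prefix "wuw" already present; 8 new (n, i, p, p, s, o, r, d)
  "wuwbdxq" → prefix "wuw" already present; 4 new (b, d, x, q)
  "wuwpbgsh" → prefix "wuw" already present; 5 new (p, b, g, s, h)
  "wuwg" → prefix "wuw" already present; 1 new (g)
  "wuwgemfsoef" → prefix "wuwg" already present; 7 new (e, m, f, s, o, e, f)
  "wuwkj" → prefix "wuw" already present; 2 new (k, j)
  "wuwcndsy" → prefix "wuw" already present; 5 new (c, n, d, s, y)
  "wuwlexjiwk" → prefix "wuw" already present; 7 new (l, e, x, j, i, w, k)
  "wuwwxb" → prefix "wuww" already present; 2 new (x, b)
  "wuwhcfgrhbl" → prefix "wuw" already present; 8 new (h, c, f, g, r, h, b, l)
  "wuwrheaux" → prefix "wuw" already present; 6 new (r, h, e, a, u, x)
  "wuwkdovvllw" → prefix "wuwk" already present; 7 new (d, o, v, v, l, l, w)
Total nodes = 5 + 3 + 6 + 3 + 6 + 8 + 4 + 5 + 1 + 7 + 2 + 5 + 7 + 2 + 8 + 6 + 7 = 85

85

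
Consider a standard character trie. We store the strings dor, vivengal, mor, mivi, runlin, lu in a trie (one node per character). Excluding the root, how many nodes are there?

Insert word by word; a character creates a node only if that edge doesn't already exist:
  "dor" → 3 new (d, o, r)
  "vivengal" → 8 new (v, i, v, e, n, g, a, l)
  "mor" → 3 new (m, o, r)
  "mivi" → prefix "m" already present; 3 new (i, v, i)
  "runlin" → 6 new (r, u, n, l, i, n)
  "lu" → 2 new (l, u)
Total nodes = 3 + 8 + 3 + 3 + 6 + 2 = 25

25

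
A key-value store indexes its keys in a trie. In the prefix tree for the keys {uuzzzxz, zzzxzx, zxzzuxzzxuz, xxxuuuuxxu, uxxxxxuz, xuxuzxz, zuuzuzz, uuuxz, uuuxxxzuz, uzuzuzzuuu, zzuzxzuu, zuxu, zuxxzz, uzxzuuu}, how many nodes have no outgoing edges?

14

Leaves are exactly the stored words that no other stored word extends.
Those words: "uuuxxxzuz", "uuuxz", "uuzzzxz", "uxxxxxuz", "uzuzuzzuuu", "uzxzuuu", "xuxuzxz", "xxxuuuuxxu", "zuuzuzz", "zuxu", "zuxxzz", "zxzzuxzzxuz", "zzuzxzuu", "zzzxzx"
Leaf count: 14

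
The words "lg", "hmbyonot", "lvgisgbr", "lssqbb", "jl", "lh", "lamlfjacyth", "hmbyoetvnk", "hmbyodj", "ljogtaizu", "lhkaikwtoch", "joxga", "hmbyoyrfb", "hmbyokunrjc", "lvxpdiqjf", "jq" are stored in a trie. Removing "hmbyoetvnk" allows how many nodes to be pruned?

5

A node on "hmbyoetvnk"'s path can go only if nothing else ends at it or branches off below it.
The suffix "etvnk" (5 nodes) is used only by "hmbyoetvnk"; the node for "hmbyo" still has the child "n", so pruning stops there.
Nodes removed: 5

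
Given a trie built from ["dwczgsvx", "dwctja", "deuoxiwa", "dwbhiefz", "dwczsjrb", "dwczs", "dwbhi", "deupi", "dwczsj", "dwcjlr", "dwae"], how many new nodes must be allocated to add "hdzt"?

"hdzt" shares no prefix with any stored word, so all 4 characters open new nodes.
4 − 0 = 4 new nodes.

4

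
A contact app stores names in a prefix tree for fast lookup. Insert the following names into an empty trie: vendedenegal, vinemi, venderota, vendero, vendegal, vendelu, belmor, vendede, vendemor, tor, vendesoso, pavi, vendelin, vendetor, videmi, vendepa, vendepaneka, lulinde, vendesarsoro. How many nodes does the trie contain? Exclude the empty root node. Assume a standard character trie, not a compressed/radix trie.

Trace insertions, counting only characters that open a new branch:
  "vendedenegal" → 12 new (v, e, n, d, e, d, e, n, e, g, a, l)
  "vinemi" → prefix "v" already present; 5 new (i, n, e, m, i)
  "venderota" → prefix "vende" already present; 4 new (r, o, t, a)
  "vendero" → prefix "vendero" already present; 0 new (none)
  "vendegal" → prefix "vende" already present; 3 new (g, a, l)
  "vendelu" → prefix "vende" already present; 2 new (l, u)
  "belmor" → 6 new (b, e, l, m, o, r)
  "vendede" → prefix "vendede" already present; 0 new (none)
  "vendemor" → prefix "vende" already present; 3 new (m, o, r)
  "tor" → 3 new (t, o, r)
  "vendesoso" → prefix "vende" already present; 4 new (s, o, s, o)
  "pavi" → 4 new (p, a, v, i)
  "vendelin" → prefix "vendel" already present; 2 new (i, n)
  "vendetor" → prefix "vende" already present; 3 new (t, o, r)
  "videmi" → prefix "vi" already present; 4 new (d, e, m, i)
  "vendepa" → prefix "vende" already present; 2 new (p, a)
  "vendepaneka" → prefix "vendepa" already present; 4 new (n, e, k, a)
  "lulinde" → 7 new (l, u, l, i, n, d, e)
  "vendesarsoro" → prefix "vendes" already present; 6 new (a, r, s, o, r, o)
Total nodes = 12 + 5 + 4 + 0 + 3 + 2 + 6 + 0 + 3 + 3 + 4 + 4 + 2 + 3 + 4 + 2 + 4 + 7 + 6 = 74

74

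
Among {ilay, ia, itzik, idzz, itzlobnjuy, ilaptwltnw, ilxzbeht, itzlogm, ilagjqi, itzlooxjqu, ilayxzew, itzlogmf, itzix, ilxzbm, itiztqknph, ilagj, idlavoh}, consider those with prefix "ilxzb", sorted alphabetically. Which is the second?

ilxzbm

Filter for "ilxzb…" and sort: "ilxzbeht", "ilxzbm"
Position 2: ilxzbm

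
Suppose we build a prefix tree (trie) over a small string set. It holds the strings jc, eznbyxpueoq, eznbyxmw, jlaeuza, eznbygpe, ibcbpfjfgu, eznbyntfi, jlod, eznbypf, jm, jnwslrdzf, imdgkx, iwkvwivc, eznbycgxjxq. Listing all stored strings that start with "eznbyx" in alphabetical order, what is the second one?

Words with prefix "eznbyx", in lexicographic order: "eznbyxmw", "eznbyxpueoq"
Position 2: eznbyxpueoq

eznbyxpueoq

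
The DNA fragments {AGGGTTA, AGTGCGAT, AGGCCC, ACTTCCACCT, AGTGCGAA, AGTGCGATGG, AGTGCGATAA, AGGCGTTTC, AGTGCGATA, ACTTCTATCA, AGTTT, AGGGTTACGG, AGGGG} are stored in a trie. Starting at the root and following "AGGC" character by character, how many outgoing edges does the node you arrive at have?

2

Walk "AGGC" from the root, arriving at one node.
Characters that immediately follow "AGGC" among the stored strings: {C, G}.
That node has 2 child edges.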